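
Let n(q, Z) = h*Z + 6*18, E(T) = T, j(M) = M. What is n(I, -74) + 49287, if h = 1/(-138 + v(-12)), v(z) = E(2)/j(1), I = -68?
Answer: 3358897/68 ≈ 49396.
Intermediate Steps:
v(z) = 2 (v(z) = 2/1 = 2*1 = 2)
h = -1/136 (h = 1/(-138 + 2) = 1/(-136) = -1/136 ≈ -0.0073529)
n(q, Z) = 108 - Z/136 (n(q, Z) = -Z/136 + 6*18 = -Z/136 + 108 = 108 - Z/136)
n(I, -74) + 49287 = (108 - 1/136*(-74)) + 49287 = (108 + 37/68) + 49287 = 7381/68 + 49287 = 3358897/68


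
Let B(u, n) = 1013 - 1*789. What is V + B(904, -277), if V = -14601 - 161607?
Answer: -175984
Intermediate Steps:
B(u, n) = 224 (B(u, n) = 1013 - 789 = 224)
V = -176208
V + B(904, -277) = -176208 + 224 = -175984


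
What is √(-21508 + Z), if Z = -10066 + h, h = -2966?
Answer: 2*I*√8635 ≈ 185.85*I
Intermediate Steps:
Z = -13032 (Z = -10066 - 2966 = -13032)
√(-21508 + Z) = √(-21508 - 13032) = √(-34540) = 2*I*√8635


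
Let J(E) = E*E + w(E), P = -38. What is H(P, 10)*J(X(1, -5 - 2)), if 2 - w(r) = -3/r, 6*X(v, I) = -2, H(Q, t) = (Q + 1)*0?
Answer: 0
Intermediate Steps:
H(Q, t) = 0 (H(Q, t) = (1 + Q)*0 = 0)
X(v, I) = -1/3 (X(v, I) = (1/6)*(-2) = -1/3)
w(r) = 2 + 3/r (w(r) = 2 - (-3)/r = 2 + 3/r)
J(E) = 2 + E**2 + 3/E (J(E) = E*E + (2 + 3/E) = E**2 + (2 + 3/E) = 2 + E**2 + 3/E)
H(P, 10)*J(X(1, -5 - 2)) = 0*(2 + (-1/3)**2 + 3/(-1/3)) = 0*(2 + 1/9 + 3*(-3)) = 0*(2 + 1/9 - 9) = 0*(-62/9) = 0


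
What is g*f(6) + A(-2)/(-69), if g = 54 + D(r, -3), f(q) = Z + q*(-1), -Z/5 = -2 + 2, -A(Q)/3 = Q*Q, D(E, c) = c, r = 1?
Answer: -7034/23 ≈ -305.83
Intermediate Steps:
A(Q) = -3*Q² (A(Q) = -3*Q*Q = -3*Q²)
Z = 0 (Z = -5*(-2 + 2) = -5*0 = 0)
f(q) = -q (f(q) = 0 + q*(-1) = 0 - q = -q)
g = 51 (g = 54 - 3 = 51)
g*f(6) + A(-2)/(-69) = 51*(-1*6) - 3*(-2)²/(-69) = 51*(-6) - 3*4*(-1/69) = -306 - 12*(-1/69) = -306 + 4/23 = -7034/23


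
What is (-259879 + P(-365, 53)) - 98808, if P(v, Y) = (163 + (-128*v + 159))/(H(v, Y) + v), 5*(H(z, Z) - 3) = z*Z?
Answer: -1517651739/4231 ≈ -3.5870e+5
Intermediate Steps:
H(z, Z) = 3 + Z*z/5 (H(z, Z) = 3 + (z*Z)/5 = 3 + (Z*z)/5 = 3 + Z*z/5)
P(v, Y) = (322 - 128*v)/(3 + v + Y*v/5) (P(v, Y) = (163 + (-128*v + 159))/((3 + Y*v/5) + v) = (163 + (159 - 128*v))/(3 + v + Y*v/5) = (322 - 128*v)/(3 + v + Y*v/5))
(-259879 + P(-365, 53)) - 98808 = (-259879 + 10*(161 - 64*(-365))/(15 + 5*(-365) + 53*(-365))) - 98808 = (-259879 + 10*(161 + 23360)/(15 - 1825 - 19345)) - 98808 = (-259879 + 10*23521/(-21155)) - 98808 = (-259879 + 10*(-1/21155)*23521) - 98808 = (-259879 - 47042/4231) - 98808 = -1099595091/4231 - 98808 = -1517651739/4231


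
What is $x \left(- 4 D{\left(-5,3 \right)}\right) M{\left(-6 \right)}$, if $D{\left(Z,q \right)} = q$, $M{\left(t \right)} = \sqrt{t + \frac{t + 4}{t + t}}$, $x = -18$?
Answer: $36 i \sqrt{210} \approx 521.69 i$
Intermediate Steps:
$M{\left(t \right)} = \sqrt{t + \frac{4 + t}{2 t}}$
$x \left(- 4 D{\left(-5,3 \right)}\right) M{\left(-6 \right)} = - 18 \left(\left(-4\right) 3\right) \frac{\sqrt{2 + 4 \left(-6\right) + \frac{8}{-6}}}{2} = \left(-18\right) \left(-12\right) \frac{\sqrt{2 - 24 + 8 \left(- \frac{1}{6}\right)}}{2} = 216 \frac{\sqrt{2 - 24 - \frac{4}{3}}}{2} = 216 \frac{\sqrt{- \frac{70}{3}}}{2} = 216 \frac{\frac{1}{3} i \sqrt{210}}{2} = 216 \frac{i \sqrt{210}}{6} = 36 i \sqrt{210}$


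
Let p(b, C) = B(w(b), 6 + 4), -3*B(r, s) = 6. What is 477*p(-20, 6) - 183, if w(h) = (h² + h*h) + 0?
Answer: -1137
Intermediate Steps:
w(h) = 2*h² (w(h) = (h² + h²) + 0 = 2*h² + 0 = 2*h²)
B(r, s) = -2 (B(r, s) = -⅓*6 = -2)
p(b, C) = -2
477*p(-20, 6) - 183 = 477*(-2) - 183 = -954 - 183 = -1137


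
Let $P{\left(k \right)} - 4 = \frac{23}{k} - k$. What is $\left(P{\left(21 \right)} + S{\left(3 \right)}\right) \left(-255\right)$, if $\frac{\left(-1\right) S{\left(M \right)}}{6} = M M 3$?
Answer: $\frac{317560}{7} \approx 45366.0$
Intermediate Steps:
$P{\left(k \right)} = 4 - k + \frac{23}{k}$ ($P{\left(k \right)} = 4 - \left(k - \frac{23}{k}\right) = 4 - k + \frac{23}{k}$)
$S{\left(M \right)} = - 18 M^{2}$ ($S{\left(M \right)} = - 6 M M 3 = - 6 M^{2} \cdot 3 = - 6 \cdot 3 M^{2} = - 18 M^{2}$)
$\left(P{\left(21 \right)} + S{\left(3 \right)}\right) \left(-255\right) = \left(\left(4 - 21 + \frac{23}{21}\right) - 18 \cdot 3^{2}\right) \left(-255\right) = \left(\left(4 - 21 + 23 \cdot \frac{1}{21}\right) - 162\right) \left(-255\right) = \left(\left(4 - 21 + \frac{23}{21}\right) - 162\right) \left(-255\right) = \left(- \frac{334}{21} - 162\right) \left(-255\right) = \left(- \frac{3736}{21}\right) \left(-255\right) = \frac{317560}{7}$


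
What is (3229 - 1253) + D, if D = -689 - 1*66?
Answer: 1221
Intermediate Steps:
D = -755 (D = -689 - 66 = -755)
(3229 - 1253) + D = (3229 - 1253) - 755 = 1976 - 755 = 1221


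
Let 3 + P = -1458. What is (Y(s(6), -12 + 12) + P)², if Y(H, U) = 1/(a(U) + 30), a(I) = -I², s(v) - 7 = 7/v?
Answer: 1920981241/900 ≈ 2.1344e+6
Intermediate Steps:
P = -1461 (P = -3 - 1458 = -1461)
s(v) = 7 + 7/v
Y(H, U) = 1/(30 - U²) (Y(H, U) = 1/(-U² + 30) = 1/(30 - U²))
(Y(s(6), -12 + 12) + P)² = (-1/(-30 + (-12 + 12)²) - 1461)² = (-1/(-30 + 0²) - 1461)² = (-1/(-30 + 0) - 1461)² = (-1/(-30) - 1461)² = (-1*(-1/30) - 1461)² = (1/30 - 1461)² = (-43829/30)² = 1920981241/900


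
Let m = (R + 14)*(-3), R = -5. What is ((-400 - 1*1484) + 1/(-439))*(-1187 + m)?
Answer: 1004071478/439 ≈ 2.2872e+6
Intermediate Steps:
m = -27 (m = (-5 + 14)*(-3) = 9*(-3) = -27)
((-400 - 1*1484) + 1/(-439))*(-1187 + m) = ((-400 - 1*1484) + 1/(-439))*(-1187 - 27) = ((-400 - 1484) - 1/439)*(-1214) = (-1884 - 1/439)*(-1214) = -827077/439*(-1214) = 1004071478/439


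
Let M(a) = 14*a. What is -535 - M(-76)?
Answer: 529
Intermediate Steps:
-535 - M(-76) = -535 - 14*(-76) = -535 - 1*(-1064) = -535 + 1064 = 529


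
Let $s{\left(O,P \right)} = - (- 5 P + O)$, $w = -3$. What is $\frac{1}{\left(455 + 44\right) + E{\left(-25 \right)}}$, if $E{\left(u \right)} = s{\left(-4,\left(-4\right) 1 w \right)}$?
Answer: $\frac{1}{563} \approx 0.0017762$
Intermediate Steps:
$s{\left(O,P \right)} = - O + 5 P$ ($s{\left(O,P \right)} = - (O - 5 P) = - O + 5 P$)
$E{\left(u \right)} = 64$ ($E{\left(u \right)} = \left(-1\right) \left(-4\right) + 5 \left(-4\right) 1 \left(-3\right) = 4 + 5 \left(\left(-4\right) \left(-3\right)\right) = 4 + 5 \cdot 12 = 4 + 60 = 64$)
$\frac{1}{\left(455 + 44\right) + E{\left(-25 \right)}} = \frac{1}{\left(455 + 44\right) + 64} = \frac{1}{499 + 64} = \frac{1}{563}$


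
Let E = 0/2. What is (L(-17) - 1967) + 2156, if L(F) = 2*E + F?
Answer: 172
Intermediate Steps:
E = 0 (E = 0*(½) = 0)
L(F) = F (L(F) = 2*0 + F = 0 + F = F)
(L(-17) - 1967) + 2156 = (-17 - 1967) + 2156 = -1984 + 2156 = 172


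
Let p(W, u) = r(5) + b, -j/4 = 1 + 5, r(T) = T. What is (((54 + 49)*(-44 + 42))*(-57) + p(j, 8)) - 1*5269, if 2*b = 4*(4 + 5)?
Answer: 6496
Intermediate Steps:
b = 18 (b = (4*(4 + 5))/2 = (4*9)/2 = (½)*36 = 18)
j = -24 (j = -4*(1 + 5) = -4*6 = -24)
p(W, u) = 23 (p(W, u) = 5 + 18 = 23)
(((54 + 49)*(-44 + 42))*(-57) + p(j, 8)) - 1*5269 = (((54 + 49)*(-44 + 42))*(-57) + 23) - 1*5269 = ((103*(-2))*(-57) + 23) - 5269 = (-206*(-57) + 23) - 5269 = (11742 + 23) - 5269 = 11765 - 5269 = 6496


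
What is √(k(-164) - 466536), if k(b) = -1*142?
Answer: I*√466678 ≈ 683.14*I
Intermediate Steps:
k(b) = -142
√(k(-164) - 466536) = √(-142 - 466536) = √(-466678) = I*√466678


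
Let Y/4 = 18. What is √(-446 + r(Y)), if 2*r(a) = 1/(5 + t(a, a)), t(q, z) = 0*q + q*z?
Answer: I*√48035475886/10378 ≈ 21.119*I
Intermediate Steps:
Y = 72 (Y = 4*18 = 72)
t(q, z) = q*z (t(q, z) = 0 + q*z = q*z)
r(a) = 1/(2*(5 + a²)) (r(a) = 1/(2*(5 + a*a)) = 1/(2*(5 + a²)))
√(-446 + r(Y)) = √(-446 + 1/(2*(5 + 72²))) = √(-446 + 1/(2*(5 + 5184))) = √(-446 + (½)/5189) = √(-446 + (½)*(1/5189)) = √(-446 + 1/10378) = √(-4628587/10378) = I*√48035475886/10378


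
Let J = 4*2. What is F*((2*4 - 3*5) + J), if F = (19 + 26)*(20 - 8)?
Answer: 540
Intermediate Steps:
J = 8
F = 540 (F = 45*12 = 540)
F*((2*4 - 3*5) + J) = 540*((2*4 - 3*5) + 8) = 540*((8 - 15) + 8) = 540*(-7 + 8) = 540*1 = 540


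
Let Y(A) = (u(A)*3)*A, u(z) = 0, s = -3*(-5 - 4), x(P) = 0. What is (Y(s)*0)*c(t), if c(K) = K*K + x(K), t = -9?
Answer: 0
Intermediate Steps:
s = 27 (s = -3*(-9) = 27)
Y(A) = 0 (Y(A) = (0*3)*A = 0*A = 0)
c(K) = K**2 (c(K) = K*K + 0 = K**2 + 0 = K**2)
(Y(s)*0)*c(t) = (0*0)*(-9)**2 = 0*81 = 0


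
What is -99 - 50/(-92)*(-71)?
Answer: -6329/46 ≈ -137.59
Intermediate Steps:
-99 - 50/(-92)*(-71) = -99 - 50*(-1/92)*(-71) = -99 + (25/46)*(-71) = -99 - 1775/46 = -6329/46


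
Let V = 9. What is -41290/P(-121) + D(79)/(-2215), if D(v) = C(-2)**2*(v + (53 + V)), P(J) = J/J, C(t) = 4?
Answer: -91459606/2215 ≈ -41291.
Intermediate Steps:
P(J) = 1
D(v) = 992 + 16*v (D(v) = 4**2*(v + (53 + 9)) = 16*(v + 62) = 16*(62 + v) = 992 + 16*v)
-41290/P(-121) + D(79)/(-2215) = -41290/1 + (992 + 16*79)/(-2215) = -41290*1 + (992 + 1264)*(-1/2215) = -41290 + 2256*(-1/2215) = -41290 - 2256/2215 = -91459606/2215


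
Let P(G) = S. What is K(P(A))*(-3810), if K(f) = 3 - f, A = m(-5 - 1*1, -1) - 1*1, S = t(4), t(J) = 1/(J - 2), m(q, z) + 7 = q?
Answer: -9525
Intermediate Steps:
m(q, z) = -7 + q
t(J) = 1/(-2 + J)
S = 1/2 (S = 1/(-2 + 4) = 1/2 ≈ 0.50000)
A = -14 (A = (-7 + (-5 - 1*1)) - 1*1 = (-7 + (-5 - 1)) - 1 = (-7 - 6) - 1 = -13 - 1 = -14)
P(G) = 1/2
K(P(A))*(-3810) = (3 - 1*1/2)*(-3810) = (3 - 1/2)*(-3810) = (5/2)*(-3810) = -9525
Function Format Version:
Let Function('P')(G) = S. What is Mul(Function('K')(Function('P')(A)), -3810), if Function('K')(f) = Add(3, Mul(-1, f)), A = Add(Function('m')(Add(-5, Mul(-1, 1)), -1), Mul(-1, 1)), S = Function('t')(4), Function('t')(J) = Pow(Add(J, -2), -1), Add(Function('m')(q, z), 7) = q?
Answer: -9525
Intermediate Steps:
Function('m')(q, z) = Add(-7, q)
Function('t')(J) = Pow(Add(-2, J), -1)
S = Rational(1, 2) (S = Pow(Add(-2, 4), -1) = Pow(2, -1) = Rational(1, 2) ≈ 0.50000)
A = -14 (A = Add(Add(-7, Add(-5, Mul(-1, 1))), Mul(-1, 1)) = Add(Add(-7, Add(-5, -1)), -1) = Add(Add(-7, -6), -1) = Add(-13, -1) = -14)
Function('P')(G) = Rational(1, 2)
Mul(Function('K')(Function('P')(A)), -3810) = Mul(Add(3, Mul(-1, Rational(1, 2))), -3810) = Mul(Add(3, Rational(-1, 2)), -3810) = Mul(Rational(5, 2), -3810) = -9525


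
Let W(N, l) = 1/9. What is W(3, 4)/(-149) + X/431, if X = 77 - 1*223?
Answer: -196217/577971 ≈ -0.33949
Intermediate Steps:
W(N, l) = ⅑
X = -146 (X = 77 - 223 = -146)
W(3, 4)/(-149) + X/431 = (⅑)/(-149) - 146/431 = (⅑)*(-1/149) - 146*1/431 = -1/1341 - 146/431 = -196217/577971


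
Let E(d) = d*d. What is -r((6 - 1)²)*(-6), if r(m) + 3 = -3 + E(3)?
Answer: 18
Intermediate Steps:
E(d) = d²
r(m) = 3 (r(m) = -3 + (-3 + 3²) = -3 + (-3 + 9) = -3 + 6 = 3)
-r((6 - 1)²)*(-6) = -1*3*(-6) = -3*(-6) = 18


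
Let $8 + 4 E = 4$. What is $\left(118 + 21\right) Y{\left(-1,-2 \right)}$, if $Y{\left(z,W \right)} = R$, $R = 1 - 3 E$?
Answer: $556$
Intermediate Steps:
$E = -1$ ($E = -2 + \frac{1}{4} \cdot 4 = -2 + 1 = -1$)
$R = 4$ ($R = 1 - -3 = 1 + 3 = 4$)
$Y{\left(z,W \right)} = 4$
$\left(118 + 21\right) Y{\left(-1,-2 \right)} = \left(118 + 21\right) 4 = 139 \cdot 4 = 556$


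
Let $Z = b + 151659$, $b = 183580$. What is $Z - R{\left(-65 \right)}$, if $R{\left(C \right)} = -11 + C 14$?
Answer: $336160$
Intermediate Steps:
$R{\left(C \right)} = -11 + 14 C$
$Z = 335239$ ($Z = 183580 + 151659 = 335239$)
$Z - R{\left(-65 \right)} = 335239 - \left(-11 + 14 \left(-65\right)\right) = 335239 - \left(-11 - 910\right) = 335239 - -921 = 335239 + 921 = 336160$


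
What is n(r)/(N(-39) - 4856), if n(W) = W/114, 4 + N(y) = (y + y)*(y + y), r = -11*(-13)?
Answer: 143/139536 ≈ 0.0010248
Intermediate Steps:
r = 143
N(y) = -4 + 4*y² (N(y) = -4 + (y + y)*(y + y) = -4 + (2*y)*(2*y) = -4 + 4*y²)
n(W) = W/114 (n(W) = W*(1/114) = W/114)
n(r)/(N(-39) - 4856) = ((1/114)*143)/((-4 + 4*(-39)²) - 4856) = 143/(114*((-4 + 4*1521) - 4856)) = 143/(114*((-4 + 6084) - 4856)) = 143/(114*(6080 - 4856)) = (143/114)/1224 = (143/114)*(1/1224) = 143/139536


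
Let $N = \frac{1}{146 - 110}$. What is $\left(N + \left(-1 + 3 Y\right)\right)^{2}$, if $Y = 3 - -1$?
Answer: $\frac{157609}{1296} \approx 121.61$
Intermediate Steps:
$Y = 4$ ($Y = 3 + 1 = 4$)
$N = \frac{1}{36} \approx 0.027778$
$\left(N + \left(-1 + 3 Y\right)\right)^{2} = \left(\frac{1}{36} + \left(-1 + 3 \cdot 4\right)\right)^{2} = \left(\frac{1}{36} + \left(-1 + 12\right)\right)^{2} = \left(\frac{1}{36} + 11\right)^{2} = \left(\frac{397}{36}\right)^{2} = \frac{157609}{1296}$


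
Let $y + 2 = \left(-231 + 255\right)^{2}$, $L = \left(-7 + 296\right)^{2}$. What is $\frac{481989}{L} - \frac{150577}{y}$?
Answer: $- \frac{1757097133}{6848722} \approx -256.56$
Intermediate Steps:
$L = 83521$ ($L = 289^{2} = 83521$)
$y = 574$ ($y = -2 + \left(-231 + 255\right)^{2} = -2 + 24^{2} = -2 + 576 = 574$)
$\frac{481989}{L} - \frac{150577}{y} = \frac{481989}{83521} - \frac{150577}{574} = 481989 \cdot \frac{1}{83521} - \frac{21511}{82} = \frac{481989}{83521} - \frac{21511}{82} = - \frac{1757097133}{6848722}$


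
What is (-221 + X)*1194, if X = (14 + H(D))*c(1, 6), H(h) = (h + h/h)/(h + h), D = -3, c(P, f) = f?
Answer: -161190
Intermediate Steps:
H(h) = (1 + h)/(2*h) (H(h) = (h + 1)/((2*h)) = (1 + h)*(1/(2*h)) = (1 + h)/(2*h))
X = 86 (X = (14 + (1/2)*(1 - 3)/(-3))*6 = (14 + (1/2)*(-1/3)*(-2))*6 = (14 + 1/3)*6 = (43/3)*6 = 86)
(-221 + X)*1194 = (-221 + 86)*1194 = -135*1194 = -161190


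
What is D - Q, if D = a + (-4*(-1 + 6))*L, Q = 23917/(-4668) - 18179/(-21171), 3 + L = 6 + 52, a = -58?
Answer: -12668809421/10980692 ≈ -1153.7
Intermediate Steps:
L = 55 (L = -3 + (6 + 52) = -3 + 58 = 55)
Q = -46831915/10980692 (Q = 23917*(-1/4668) - 18179*(-1/21171) = -23917/4668 + 18179/21171 = -46831915/10980692 ≈ -4.2649)
D = -1158 (D = -58 - 4*(-1 + 6)*55 = -58 - 4*5*55 = -58 - 20*55 = -58 - 1100 = -1158)
D - Q = -1158 - 1*(-46831915/10980692) = -1158 + 46831915/10980692 = -12668809421/10980692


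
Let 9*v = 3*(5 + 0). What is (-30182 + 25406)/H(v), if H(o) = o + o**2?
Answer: -5373/5 ≈ -1074.6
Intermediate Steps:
v = 5/3 (v = (3*(5 + 0))/9 = (3*5)/9 = (1/9)*15 = 5/3 ≈ 1.6667)
(-30182 + 25406)/H(v) = (-30182 + 25406)/((5*(1 + 5/3)/3)) = -4776/((5/3)*(8/3)) = -4776/40/9 = -4776*9/40 = -5373/5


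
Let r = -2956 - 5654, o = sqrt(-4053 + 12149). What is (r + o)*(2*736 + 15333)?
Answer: -144691050 + 67220*sqrt(506) ≈ -1.4318e+8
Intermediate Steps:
o = 4*sqrt(506) (o = sqrt(8096) = 4*sqrt(506) ≈ 89.978)
r = -8610
(r + o)*(2*736 + 15333) = (-8610 + 4*sqrt(506))*(2*736 + 15333) = (-8610 + 4*sqrt(506))*(1472 + 15333) = (-8610 + 4*sqrt(506))*16805 = -144691050 + 67220*sqrt(506)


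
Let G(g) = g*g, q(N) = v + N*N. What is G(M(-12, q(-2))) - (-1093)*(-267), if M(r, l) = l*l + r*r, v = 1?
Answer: -263270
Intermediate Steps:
q(N) = 1 + N² (q(N) = 1 + N*N = 1 + N²)
M(r, l) = l² + r²
G(g) = g²
G(M(-12, q(-2))) - (-1093)*(-267) = ((1 + (-2)²)² + (-12)²)² - (-1093)*(-267) = ((1 + 4)² + 144)² - 1*291831 = (5² + 144)² - 291831 = (25 + 144)² - 291831 = 169² - 291831 = 28561 - 291831 = -263270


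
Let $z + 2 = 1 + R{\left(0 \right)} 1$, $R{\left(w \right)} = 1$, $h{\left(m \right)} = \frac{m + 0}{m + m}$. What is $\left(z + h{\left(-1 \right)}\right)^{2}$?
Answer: $\frac{1}{4} \approx 0.25$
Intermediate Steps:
$h{\left(m \right)} = \frac{1}{2}$ ($h{\left(m \right)} = \frac{m}{2 m} = m \frac{1}{2 m} = \frac{1}{2}$)
$z = 0$ ($z = -2 + \left(1 + 1 \cdot 1\right) = -2 + \left(1 + 1\right) = -2 + 2 = 0$)
$\left(z + h{\left(-1 \right)}\right)^{2} = \left(0 + \frac{1}{2}\right)^{2} = \left(\frac{1}{2}\right)^{2} = \frac{1}{4}$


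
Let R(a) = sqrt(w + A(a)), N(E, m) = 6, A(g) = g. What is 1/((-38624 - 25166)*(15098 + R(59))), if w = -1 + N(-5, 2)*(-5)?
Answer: -7549/7270451726520 + sqrt(7)/7270451726520 ≈ -1.0379e-9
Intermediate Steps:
w = -31 (w = -1 + 6*(-5) = -1 - 30 = -31)
R(a) = sqrt(-31 + a)
1/((-38624 - 25166)*(15098 + R(59))) = 1/((-38624 - 25166)*(15098 + sqrt(-31 + 59))) = 1/(-63790*(15098 + sqrt(28))) = 1/(-63790*(15098 + 2*sqrt(7))) = 1/(-963101420 - 127580*sqrt(7))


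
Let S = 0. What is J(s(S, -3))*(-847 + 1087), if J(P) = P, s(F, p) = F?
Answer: 0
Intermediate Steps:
J(s(S, -3))*(-847 + 1087) = 0*(-847 + 1087) = 0*240 = 0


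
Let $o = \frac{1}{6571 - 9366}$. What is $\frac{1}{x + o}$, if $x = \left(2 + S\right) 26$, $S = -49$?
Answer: $- \frac{2795}{3415491} \approx -0.00081833$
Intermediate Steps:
$o = - \frac{1}{2795}$ ($o = \frac{1}{-2795} = - \frac{1}{2795} \approx -0.00035778$)
$x = -1222$ ($x = \left(2 - 49\right) 26 = \left(-47\right) 26 = -1222$)
$\frac{1}{x + o} = \frac{1}{-1222 - \frac{1}{2795}} = \frac{1}{- \frac{3415491}{2795}} = - \frac{2795}{3415491}$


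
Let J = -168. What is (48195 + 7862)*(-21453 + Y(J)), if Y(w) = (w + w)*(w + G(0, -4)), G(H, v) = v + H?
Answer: 2037055323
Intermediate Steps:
G(H, v) = H + v
Y(w) = 2*w*(-4 + w) (Y(w) = (w + w)*(w + (0 - 4)) = (2*w)*(w - 4) = (2*w)*(-4 + w) = 2*w*(-4 + w))
(48195 + 7862)*(-21453 + Y(J)) = (48195 + 7862)*(-21453 + 2*(-168)*(-4 - 168)) = 56057*(-21453 + 2*(-168)*(-172)) = 56057*(-21453 + 57792) = 56057*36339 = 2037055323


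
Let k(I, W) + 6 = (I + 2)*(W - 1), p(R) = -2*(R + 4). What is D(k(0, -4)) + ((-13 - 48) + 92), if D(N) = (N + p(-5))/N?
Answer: 255/8 ≈ 31.875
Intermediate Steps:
p(R) = -8 - 2*R (p(R) = -2*(4 + R) = -8 - 2*R)
k(I, W) = -6 + (-1 + W)*(2 + I) (k(I, W) = -6 + (I + 2)*(W - 1) = -6 + (2 + I)*(-1 + W) = -6 + (-1 + W)*(2 + I))
D(N) = (2 + N)/N (D(N) = (N + (-8 - 2*(-5)))/N = (N + (-8 + 10))/N = (N + 2)/N = (2 + N)/N)
D(k(0, -4)) + ((-13 - 48) + 92) = (2 + (-8 - 1*0 + 2*(-4) + 0*(-4)))/(-8 - 1*0 + 2*(-4) + 0*(-4)) + ((-13 - 48) + 92) = (2 + (-8 + 0 - 8 + 0))/(-8 + 0 - 8 + 0) + (-61 + 92) = (2 - 16)/(-16) + 31 = -1/16*(-14) + 31 = 7/8 + 31 = 255/8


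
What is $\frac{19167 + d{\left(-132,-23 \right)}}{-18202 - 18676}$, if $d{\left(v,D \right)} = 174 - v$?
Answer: $- \frac{19473}{36878} \approx -0.52804$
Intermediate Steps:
$\frac{19167 + d{\left(-132,-23 \right)}}{-18202 - 18676} = \frac{19167 + \left(174 - -132\right)}{-18202 - 18676} = \frac{19167 + \left(174 + 132\right)}{-36878} = \left(19167 + 306\right) \left(- \frac{1}{36878}\right) = 19473 \left(- \frac{1}{36878}\right) = - \frac{19473}{36878}$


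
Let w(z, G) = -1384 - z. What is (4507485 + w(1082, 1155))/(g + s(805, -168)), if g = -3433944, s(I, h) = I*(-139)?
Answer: -4505019/3545839 ≈ -1.2705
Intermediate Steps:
s(I, h) = -139*I
(4507485 + w(1082, 1155))/(g + s(805, -168)) = (4507485 + (-1384 - 1*1082))/(-3433944 - 139*805) = (4507485 + (-1384 - 1082))/(-3433944 - 111895) = (4507485 - 2466)/(-3545839) = 4505019*(-1/3545839) = -4505019/3545839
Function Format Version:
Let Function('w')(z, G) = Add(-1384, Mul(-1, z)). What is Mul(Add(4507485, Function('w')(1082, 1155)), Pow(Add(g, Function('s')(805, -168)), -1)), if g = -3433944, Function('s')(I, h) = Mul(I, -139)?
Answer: Rational(-4505019, 3545839) ≈ -1.2705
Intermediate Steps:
Function('s')(I, h) = Mul(-139, I)
Mul(Add(4507485, Function('w')(1082, 1155)), Pow(Add(g, Function('s')(805, -168)), -1)) = Mul(Add(4507485, Add(-1384, Mul(-1, 1082))), Pow(Add(-3433944, Mul(-139, 805)), -1)) = Mul(Add(4507485, Add(-1384, -1082)), Pow(Add(-3433944, -111895), -1)) = Mul(Add(4507485, -2466), Pow(-3545839, -1)) = Mul(4505019, Rational(-1, 3545839)) = Rational(-4505019, 3545839)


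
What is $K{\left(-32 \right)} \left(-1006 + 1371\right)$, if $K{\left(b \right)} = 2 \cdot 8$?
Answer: $5840$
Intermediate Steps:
$K{\left(b \right)} = 16$
$K{\left(-32 \right)} \left(-1006 + 1371\right) = 16 \left(-1006 + 1371\right) = 16 \cdot 365 = 5840$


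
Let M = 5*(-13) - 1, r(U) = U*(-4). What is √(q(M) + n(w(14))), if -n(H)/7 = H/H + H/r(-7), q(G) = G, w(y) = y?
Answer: 3*I*√34/2 ≈ 8.7464*I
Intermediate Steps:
r(U) = -4*U
M = -66 (M = -65 - 1 = -66)
n(H) = -7 - H/4 (n(H) = -7*(H/H + H/((-4*(-7)))) = -7*(1 + H/28) = -7 - H/4)
√(q(M) + n(w(14))) = √(-66 + (-7 - ¼*14)) = √(-66 + (-7 - 7/2)) = √(-66 - 21/2) = √(-153/2) = 3*I*√34/2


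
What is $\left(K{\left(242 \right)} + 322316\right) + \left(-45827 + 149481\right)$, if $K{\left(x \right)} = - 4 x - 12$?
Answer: $424990$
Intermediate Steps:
$K{\left(x \right)} = -12 - 4 x$
$\left(K{\left(242 \right)} + 322316\right) + \left(-45827 + 149481\right) = \left(\left(-12 - 968\right) + 322316\right) + \left(-45827 + 149481\right) = \left(\left(-12 - 968\right) + 322316\right) + 103654 = \left(-980 + 322316\right) + 103654 = 321336 + 103654 = 424990$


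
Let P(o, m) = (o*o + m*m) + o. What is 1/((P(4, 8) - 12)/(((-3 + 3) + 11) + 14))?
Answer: 25/72 ≈ 0.34722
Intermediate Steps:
P(o, m) = o + m**2 + o**2 (P(o, m) = (o**2 + m**2) + o = (m**2 + o**2) + o = o + m**2 + o**2)
1/((P(4, 8) - 12)/(((-3 + 3) + 11) + 14)) = 1/(((4 + 8**2 + 4**2) - 12)/(((-3 + 3) + 11) + 14)) = 1/(((4 + 64 + 16) - 12)/((0 + 11) + 14)) = 1/((84 - 12)/(11 + 14)) = 1/(72/25) = 25/72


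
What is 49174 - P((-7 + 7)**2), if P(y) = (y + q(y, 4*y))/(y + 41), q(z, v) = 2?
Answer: 2016132/41 ≈ 49174.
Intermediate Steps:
P(y) = (2 + y)/(41 + y) (P(y) = (y + 2)/(y + 41) = (2 + y)/(41 + y))
49174 - P((-7 + 7)**2) = 49174 - (2 + (-7 + 7)**2)/(41 + (-7 + 7)**2) = 49174 - (2 + 0**2)/(41 + 0**2) = 49174 - (2 + 0)/(41 + 0) = 49174 - 2/41 = 2016132/41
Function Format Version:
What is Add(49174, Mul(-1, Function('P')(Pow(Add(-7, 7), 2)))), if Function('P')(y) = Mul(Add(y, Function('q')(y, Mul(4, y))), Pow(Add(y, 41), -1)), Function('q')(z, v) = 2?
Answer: Rational(2016132, 41) ≈ 49174.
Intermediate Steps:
Function('P')(y) = Mul(Pow(Add(41, y), -1), Add(2, y)) (Function('P')(y) = Mul(Add(y, 2), Pow(Add(y, 41), -1)) = Mul(Add(2, y), Pow(Add(41, y), -1)) = Mul(Pow(Add(41, y), -1), Add(2, y)))
Add(49174, Mul(-1, Function('P')(Pow(Add(-7, 7), 2)))) = Add(49174, Mul(-1, Mul(Pow(Add(41, Pow(Add(-7, 7), 2)), -1), Add(2, Pow(Add(-7, 7), 2))))) = Add(49174, Mul(-1, Mul(Pow(Add(41, Pow(0, 2)), -1), Add(2, Pow(0, 2))))) = Add(49174, Mul(-1, Mul(Pow(Add(41, 0), -1), Add(2, 0)))) = Add(49174, Mul(-1, Mul(Pow(41, -1), 2))) = Add(49174, Mul(-1, Mul(Rational(1, 41), 2))) = Add(49174, Mul(-1, Rational(2, 41))) = Add(49174, Rational(-2, 41)) = Rational(2016132, 41)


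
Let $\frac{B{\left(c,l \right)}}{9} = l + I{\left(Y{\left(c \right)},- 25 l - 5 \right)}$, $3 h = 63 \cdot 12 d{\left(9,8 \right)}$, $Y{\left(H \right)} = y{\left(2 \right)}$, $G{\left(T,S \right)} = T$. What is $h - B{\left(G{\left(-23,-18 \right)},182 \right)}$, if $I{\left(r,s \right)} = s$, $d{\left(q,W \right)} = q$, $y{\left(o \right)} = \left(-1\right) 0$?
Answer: $41625$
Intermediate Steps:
$y{\left(o \right)} = 0$
$Y{\left(H \right)} = 0$
$h = 2268$ ($h = \frac{63 \cdot 12 \cdot 9}{3} = \frac{756 \cdot 9}{3} = \frac{1}{3} \cdot 6804 = 2268$)
$B{\left(c,l \right)} = -45 - 216 l$ ($B{\left(c,l \right)} = 9 \left(l - \left(5 + 25 l\right)\right) = 9 \left(-5 - 24 l\right) = -45 - 216 l$)
$h - B{\left(G{\left(-23,-18 \right)},182 \right)} = 2268 - \left(-45 - 39312\right) = 2268 - -39357 = 2268 + 39357 = 41625$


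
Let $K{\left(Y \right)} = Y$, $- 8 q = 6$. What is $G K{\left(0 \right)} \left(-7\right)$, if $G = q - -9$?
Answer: $0$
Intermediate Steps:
$q = - \frac{3}{4}$ ($q = \left(- \frac{1}{8}\right) 6 = - \frac{3}{4} \approx -0.75$)
$G = \frac{33}{4}$ ($G = - \frac{3}{4} - -9 = - \frac{3}{4} + 9 = \frac{33}{4} \approx 8.25$)
$G K{\left(0 \right)} \left(-7\right) = \frac{33}{4} \cdot 0 \left(-7\right) = 0 \left(-7\right) = 0$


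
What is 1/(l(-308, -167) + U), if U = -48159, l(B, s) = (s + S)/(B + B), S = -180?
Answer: -616/29665597 ≈ -2.0765e-5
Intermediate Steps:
l(B, s) = (-180 + s)/(2*B) (l(B, s) = (s - 180)/(B + B) = (-180 + s)/((2*B)) = (-180 + s)*(1/(2*B)) = (-180 + s)/(2*B))
1/(l(-308, -167) + U) = 1/((½)*(-180 - 167)/(-308) - 48159) = 1/((½)*(-1/308)*(-347) - 48159) = 1/(347/616 - 48159) = 1/(-29665597/616) = -616/29665597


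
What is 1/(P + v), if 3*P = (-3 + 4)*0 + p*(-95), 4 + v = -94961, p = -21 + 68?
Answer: -3/289360 ≈ -1.0368e-5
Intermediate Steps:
p = 47
v = -94965 (v = -4 - 94961 = -94965)
P = -4465/3 (P = ((-3 + 4)*0 + 47*(-95))/3 = (1*0 - 4465)/3 = (0 - 4465)/3 = (1/3)*(-4465) = -4465/3 ≈ -1488.3)
1/(P + v) = 1/(-4465/3 - 94965) = 1/(-289360/3) = -3/289360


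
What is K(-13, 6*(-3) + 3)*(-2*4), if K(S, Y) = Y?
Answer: 120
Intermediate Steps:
K(-13, 6*(-3) + 3)*(-2*4) = (6*(-3) + 3)*(-2*4) = (-18 + 3)*(-8) = -15*(-8) = 120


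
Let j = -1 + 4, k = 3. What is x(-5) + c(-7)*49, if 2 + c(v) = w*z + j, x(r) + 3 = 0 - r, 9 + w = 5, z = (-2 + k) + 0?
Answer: -145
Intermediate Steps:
z = 1 (z = (-2 + 3) + 0 = 1 + 0 = 1)
w = -4 (w = -9 + 5 = -4)
j = 3
x(r) = -3 - r (x(r) = -3 + (0 - r) = -3 - r)
c(v) = -3 (c(v) = -2 + (-4*1 + 3) = -2 + (-4 + 3) = -2 - 1 = -3)
x(-5) + c(-7)*49 = (-3 - 1*(-5)) - 3*49 = (-3 + 5) - 147 = 2 - 147 = -145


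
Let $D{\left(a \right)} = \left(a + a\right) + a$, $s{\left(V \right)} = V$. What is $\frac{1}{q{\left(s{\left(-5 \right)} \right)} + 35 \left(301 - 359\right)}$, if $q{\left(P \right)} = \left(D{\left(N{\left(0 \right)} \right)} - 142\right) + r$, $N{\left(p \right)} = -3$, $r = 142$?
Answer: $- \frac{1}{2039} \approx -0.00049044$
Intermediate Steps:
$D{\left(a \right)} = 3 a$ ($D{\left(a \right)} = 2 a + a = 3 a$)
$q{\left(P \right)} = -9$ ($q{\left(P \right)} = \left(3 \left(-3\right) - 142\right) + 142 = \left(-9 - 142\right) + 142 = -151 + 142 = -9$)
$\frac{1}{q{\left(s{\left(-5 \right)} \right)} + 35 \left(301 - 359\right)} = \frac{1}{-9 + 35 \left(301 - 359\right)} = \frac{1}{-9 + 35 \left(-58\right)} = \frac{1}{-9 - 2030} = \frac{1}{-2039} = - \frac{1}{2039}$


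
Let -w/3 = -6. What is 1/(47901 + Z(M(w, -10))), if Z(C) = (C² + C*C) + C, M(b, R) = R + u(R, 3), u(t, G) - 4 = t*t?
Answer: 1/65667 ≈ 1.5228e-5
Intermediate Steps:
w = 18 (w = -3*(-6) = 18)
u(t, G) = 4 + t² (u(t, G) = 4 + t*t = 4 + t²)
M(b, R) = 4 + R + R² (M(b, R) = R + (4 + R²) = 4 + R + R²)
Z(C) = C + 2*C² (Z(C) = (C² + C²) + C = 2*C² + C = C + 2*C²)
1/(47901 + Z(M(w, -10))) = 1/(47901 + (4 - 10 + (-10)²)*(1 + 2*(4 - 10 + (-10)²))) = 1/(47901 + (4 - 10 + 100)*(1 + 2*(4 - 10 + 100))) = 1/(47901 + 94*(1 + 2*94)) = 1/(47901 + 94*(1 + 188)) = 1/(47901 + 94*189) = 1/(47901 + 17766) = 1/65667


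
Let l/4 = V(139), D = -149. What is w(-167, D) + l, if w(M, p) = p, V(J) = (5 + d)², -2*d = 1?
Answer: -68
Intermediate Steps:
d = -½ (d = -½*1 = -½ ≈ -0.50000)
V(J) = 81/4 (V(J) = (5 - ½)² = (9/2)² = 81/4)
l = 81 (l = 4*(81/4) = 81)
w(-167, D) + l = -149 + 81 = -68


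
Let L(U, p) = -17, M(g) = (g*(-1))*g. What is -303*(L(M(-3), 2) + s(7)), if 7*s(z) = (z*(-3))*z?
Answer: 11514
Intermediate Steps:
s(z) = -3*z²/7 (s(z) = ((z*(-3))*z)/7 = ((-3*z)*z)/7 = (-3*z²)/7 = -3*z²/7)
M(g) = -g² (M(g) = (-g)*g = -g²)
-303*(L(M(-3), 2) + s(7)) = -303*(-17 - 3/7*7²) = -303*(-17 - 3/7*49) = -303*(-17 - 21) = -303*(-38) = 11514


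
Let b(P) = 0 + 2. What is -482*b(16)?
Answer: -964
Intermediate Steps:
b(P) = 2
-482*b(16) = -482*2 = -964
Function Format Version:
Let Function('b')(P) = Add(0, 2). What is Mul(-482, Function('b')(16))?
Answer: -964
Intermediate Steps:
Function('b')(P) = 2
Mul(-482, Function('b')(16)) = Mul(-482, 2) = -964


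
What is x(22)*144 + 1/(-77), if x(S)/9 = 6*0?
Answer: -1/77 ≈ -0.012987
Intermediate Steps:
x(S) = 0 (x(S) = 9*(6*0) = 9*0 = 0)
x(22)*144 + 1/(-77) = 0*144 + 1/(-77) = 0 - 1/77 = -1/77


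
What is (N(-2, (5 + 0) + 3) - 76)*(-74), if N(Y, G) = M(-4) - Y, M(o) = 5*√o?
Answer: 5476 - 740*I ≈ 5476.0 - 740.0*I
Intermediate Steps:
N(Y, G) = -Y + 10*I (N(Y, G) = 5*√(-4) - Y = 5*(2*I) - Y = 10*I - Y = -Y + 10*I)
(N(-2, (5 + 0) + 3) - 76)*(-74) = ((-1*(-2) + 10*I) - 76)*(-74) = ((2 + 10*I) - 76)*(-74) = (-74 + 10*I)*(-74) = 5476 - 740*I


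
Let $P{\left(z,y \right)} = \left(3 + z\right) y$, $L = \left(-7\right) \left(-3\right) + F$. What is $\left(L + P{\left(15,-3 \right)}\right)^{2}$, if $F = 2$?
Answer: $961$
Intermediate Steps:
$L = 23$ ($L = \left(-7\right) \left(-3\right) + 2 = 21 + 2 = 23$)
$P{\left(z,y \right)} = y \left(3 + z\right)$
$\left(L + P{\left(15,-3 \right)}\right)^{2} = \left(23 - 3 \left(3 + 15\right)\right)^{2} = \left(23 - 54\right)^{2} = \left(-31\right)^{2} = 961$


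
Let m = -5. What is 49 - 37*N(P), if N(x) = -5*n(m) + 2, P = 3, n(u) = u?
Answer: -950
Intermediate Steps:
N(x) = 27 (N(x) = -5*(-5) + 2 = 25 + 2 = 27)
49 - 37*N(P) = 49 - 37*27 = 49 - 999 = -950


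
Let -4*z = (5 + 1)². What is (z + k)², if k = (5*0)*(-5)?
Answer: 81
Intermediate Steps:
k = 0 (k = 0*(-5) = 0)
z = -9 (z = -(5 + 1)²/4 = -¼*6² = -¼*36 = -9)
(z + k)² = (-9 + 0)² = (-9)² = 81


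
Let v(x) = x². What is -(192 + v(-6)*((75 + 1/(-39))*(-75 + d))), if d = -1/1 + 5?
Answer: 2488752/13 ≈ 1.9144e+5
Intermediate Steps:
d = 4 (d = -1*1 + 5 = -1 + 5 = 4)
-(192 + v(-6)*((75 + 1/(-39))*(-75 + d))) = -(192 + (-6)²*((75 + 1/(-39))*(-75 + 4))) = -(192 + 36*((75 - 1/39)*(-71))) = -(192 + 36*((2924/39)*(-71))) = -(192 + 36*(-207604/39)) = -(192 - 2491248/13) = -1*(-2488752/13) = 2488752/13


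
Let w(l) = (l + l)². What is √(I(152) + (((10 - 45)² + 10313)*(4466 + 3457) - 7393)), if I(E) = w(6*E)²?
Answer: √11068860712757 ≈ 3.3270e+6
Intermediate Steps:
w(l) = 4*l² (w(l) = (2*l)² = 4*l²)
I(E) = 20736*E⁴ (I(E) = (4*(6*E)²)² = (4*(36*E²))² = (144*E²)² = 20736*E⁴)
√(I(152) + (((10 - 45)² + 10313)*(4466 + 3457) - 7393)) = √(20736*152⁴ + (((10 - 45)² + 10313)*(4466 + 3457) - 7393)) = √(20736*533794816 + (((-35)² + 10313)*7923 - 7393)) = √(11068769304576 + ((1225 + 10313)*7923 - 7393)) = √(11068769304576 + (11538*7923 - 7393)) = √(11068769304576 + (91415574 - 7393)) = √(11068769304576 + 91408181) = √11068860712757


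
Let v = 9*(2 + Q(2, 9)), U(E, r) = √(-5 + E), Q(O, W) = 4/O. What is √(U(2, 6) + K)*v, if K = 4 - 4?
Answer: 36*3^(¼)*√I ≈ 33.502 + 33.502*I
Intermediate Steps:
K = 0
v = 36 (v = 9*(2 + 4/2) = 9*(2 + 4*(½)) = 9*(2 + 2) = 9*4 = 36)
√(U(2, 6) + K)*v = √(√(-5 + 2) + 0)*36 = √(√(-3) + 0)*36 = √(I*√3 + 0)*36 = √(I*√3)*36 = (3^(¼)*√I)*36 = 36*3^(¼)*√I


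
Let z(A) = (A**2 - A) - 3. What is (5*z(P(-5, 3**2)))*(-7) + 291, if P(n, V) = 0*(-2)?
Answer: 396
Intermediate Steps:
P(n, V) = 0
z(A) = -3 + A**2 - A
(5*z(P(-5, 3**2)))*(-7) + 291 = (5*(-3 + 0**2 - 1*0))*(-7) + 291 = (5*(-3 + 0 + 0))*(-7) + 291 = (5*(-3))*(-7) + 291 = -15*(-7) + 291 = 105 + 291 = 396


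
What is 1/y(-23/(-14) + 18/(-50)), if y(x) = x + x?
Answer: 175/449 ≈ 0.38976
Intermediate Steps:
y(x) = 2*x
1/y(-23/(-14) + 18/(-50)) = 1/(2*(-23/(-14) + 18/(-50))) = 1/(2*(-23*(-1/14) + 18*(-1/50))) = 1/(2*(23/14 - 9/25)) = 1/(2*(449/350)) = 1/(449/175) = 175/449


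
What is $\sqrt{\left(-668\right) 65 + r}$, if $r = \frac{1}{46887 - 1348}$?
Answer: $\frac{i \sqrt{90044418576281}}{45539} \approx 208.37 i$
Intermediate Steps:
$r = \frac{1}{45539} \approx 2.1959 \cdot 10^{-5}$
$\sqrt{\left(-668\right) 65 + r} = \sqrt{\left(-668\right) 65 + \frac{1}{45539}} = \sqrt{-43420 + \frac{1}{45539}} = \sqrt{- \frac{1977303379}{45539}} = \frac{i \sqrt{90044418576281}}{45539}$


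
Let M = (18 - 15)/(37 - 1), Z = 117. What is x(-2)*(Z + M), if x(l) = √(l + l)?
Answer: 1405*I/6 ≈ 234.17*I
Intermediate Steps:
x(l) = √2*√l (x(l) = √(2*l) = √2*√l)
M = 1/12 (M = 3/36 = 3*(1/36) = 1/12 ≈ 0.083333)
x(-2)*(Z + M) = (√2*√(-2))*(117 + 1/12) = (√2*(I*√2))*(1405/12) = (2*I)*(1405/12) = 1405*I/6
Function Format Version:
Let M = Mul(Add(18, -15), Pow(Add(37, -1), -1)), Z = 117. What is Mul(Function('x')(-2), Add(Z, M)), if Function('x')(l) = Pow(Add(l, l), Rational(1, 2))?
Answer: Mul(Rational(1405, 6), I) ≈ Mul(234.17, I)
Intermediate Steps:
Function('x')(l) = Mul(Pow(2, Rational(1, 2)), Pow(l, Rational(1, 2))) (Function('x')(l) = Pow(Mul(2, l), Rational(1, 2)) = Mul(Pow(2, Rational(1, 2)), Pow(l, Rational(1, 2))))
M = Rational(1, 12) (M = Mul(3, Pow(36, -1)) = Mul(3, Rational(1, 36)) = Rational(1, 12) ≈ 0.083333)
Mul(Function('x')(-2), Add(Z, M)) = Mul(Mul(Pow(2, Rational(1, 2)), Pow(-2, Rational(1, 2))), Add(117, Rational(1, 12))) = Mul(Mul(Pow(2, Rational(1, 2)), Mul(I, Pow(2, Rational(1, 2)))), Rational(1405, 12)) = Mul(Mul(2, I), Rational(1405, 12)) = Mul(Rational(1405, 6), I)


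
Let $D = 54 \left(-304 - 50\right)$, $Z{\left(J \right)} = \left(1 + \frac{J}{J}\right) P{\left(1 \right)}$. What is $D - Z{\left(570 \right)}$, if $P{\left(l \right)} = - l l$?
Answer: $-19114$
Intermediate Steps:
$P{\left(l \right)} = - l^{2}$
$Z{\left(J \right)} = -2$ ($Z{\left(J \right)} = \left(1 + \frac{J}{J}\right) \left(- 1^{2}\right) = \left(1 + 1\right) \left(\left(-1\right) 1\right) = 2 \left(-1\right) = -2$)
$D = -19116$ ($D = 54 \left(-354\right) = -19116$)
$D - Z{\left(570 \right)} = -19116 - -2 = -19116 + 2 = -19114$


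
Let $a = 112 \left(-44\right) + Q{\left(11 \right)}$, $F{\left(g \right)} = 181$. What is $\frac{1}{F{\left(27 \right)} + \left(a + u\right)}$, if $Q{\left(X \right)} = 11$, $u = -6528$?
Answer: $- \frac{1}{11264} \approx -8.8778 \cdot 10^{-5}$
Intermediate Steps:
$a = -4917$ ($a = 112 \left(-44\right) + 11 = -4928 + 11 = -4917$)
$\frac{1}{F{\left(27 \right)} + \left(a + u\right)} = \frac{1}{181 - 11445} = \frac{1}{-11264} = - \frac{1}{11264}$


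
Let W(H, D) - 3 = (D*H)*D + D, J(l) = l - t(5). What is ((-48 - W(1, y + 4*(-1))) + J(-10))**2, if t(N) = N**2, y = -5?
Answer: 24964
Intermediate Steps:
J(l) = -25 + l (J(l) = l - 1*5**2 = l - 1*25 = l - 25 = -25 + l)
W(H, D) = 3 + D + H*D**2 (W(H, D) = 3 + ((D*H)*D + D) = 3 + (H*D**2 + D) = 3 + (D + H*D**2) = 3 + D + H*D**2)
((-48 - W(1, y + 4*(-1))) + J(-10))**2 = ((-48 - (3 + (-5 + 4*(-1)) + 1*(-5 + 4*(-1))**2)) + (-25 - 10))**2 = ((-48 - (3 + (-5 - 4) + 1*(-5 - 4)**2)) - 35)**2 = ((-48 - (3 - 9 + 1*(-9)**2)) - 35)**2 = ((-48 - (3 - 9 + 1*81)) - 35)**2 = ((-48 - (3 - 9 + 81)) - 35)**2 = ((-48 - 1*75) - 35)**2 = ((-48 - 75) - 35)**2 = (-123 - 35)**2 = (-158)**2 = 24964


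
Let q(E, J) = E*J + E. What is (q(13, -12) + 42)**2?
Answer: 10201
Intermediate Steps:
q(E, J) = E + E*J
(q(13, -12) + 42)**2 = (13*(1 - 12) + 42)**2 = (13*(-11) + 42)**2 = (-143 + 42)**2 = (-101)**2 = 10201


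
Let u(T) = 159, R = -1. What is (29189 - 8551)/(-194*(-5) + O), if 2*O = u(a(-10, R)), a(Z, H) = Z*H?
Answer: 41276/2099 ≈ 19.665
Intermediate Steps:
a(Z, H) = H*Z
O = 159/2 (O = (1/2)*159 = 159/2 ≈ 79.500)
(29189 - 8551)/(-194*(-5) + O) = (29189 - 8551)/(-194*(-5) + 159/2) = 20638/(970 + 159/2) = 20638/(2099/2) = 20638*(2/2099) = 41276/2099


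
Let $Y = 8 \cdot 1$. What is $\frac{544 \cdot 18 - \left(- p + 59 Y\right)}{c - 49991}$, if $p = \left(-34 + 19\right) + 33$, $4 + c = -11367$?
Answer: $- \frac{667}{4383} \approx -0.15218$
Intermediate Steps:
$Y = 8$
$c = -11371$ ($c = -4 - 11367 = -11371$)
$p = 18$ ($p = -15 + 33 = 18$)
$\frac{544 \cdot 18 - \left(- p + 59 Y\right)}{c - 49991} = \frac{544 \cdot 18 + \left(\left(-59\right) 8 + 18\right)}{-11371 - 49991} = \frac{9792 + \left(-472 + 18\right)}{-61362} = \left(9792 - 454\right) \left(- \frac{1}{61362}\right) = 9338 \left(- \frac{1}{61362}\right) = - \frac{667}{4383}$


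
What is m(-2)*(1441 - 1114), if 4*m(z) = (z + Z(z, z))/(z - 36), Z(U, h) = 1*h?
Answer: 327/38 ≈ 8.6053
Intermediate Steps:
Z(U, h) = h
m(z) = z/(2*(-36 + z)) (m(z) = ((z + z)/(z - 36))/4 = ((2*z)/(-36 + z))/4 = (2*z/(-36 + z))/4 = z/(2*(-36 + z)))
m(-2)*(1441 - 1114) = ((½)*(-2)/(-36 - 2))*(1441 - 1114) = ((½)*(-2)/(-38))*327 = ((½)*(-2)*(-1/38))*327 = (1/38)*327 = 327/38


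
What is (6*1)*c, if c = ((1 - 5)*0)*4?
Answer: 0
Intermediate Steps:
c = 0 (c = -4*0*4 = 0*4 = 0)
(6*1)*c = (6*1)*0 = 6*0 = 0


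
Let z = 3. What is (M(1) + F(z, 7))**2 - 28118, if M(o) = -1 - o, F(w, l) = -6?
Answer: -28054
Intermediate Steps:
(M(1) + F(z, 7))**2 - 28118 = ((-1 - 1*1) - 6)**2 - 28118 = ((-1 - 1) - 6)**2 - 28118 = (-2 - 6)**2 - 28118 = (-8)**2 - 28118 = 64 - 28118 = -28054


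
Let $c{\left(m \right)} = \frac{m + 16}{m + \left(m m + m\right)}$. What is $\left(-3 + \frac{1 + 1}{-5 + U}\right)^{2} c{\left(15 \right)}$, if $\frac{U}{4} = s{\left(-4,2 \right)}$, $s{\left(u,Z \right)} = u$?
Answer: $\frac{26195}{22491} \approx 1.1647$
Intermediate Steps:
$U = -16$ ($U = 4 \left(-4\right) = -16$)
$c{\left(m \right)} = \frac{16 + m}{m^{2} + 2 m}$ ($c{\left(m \right)} = \frac{16 + m}{m + \left(m^{2} + m\right)} = \frac{16 + m}{m + \left(m + m^{2}\right)} = \frac{16 + m}{m^{2} + 2 m}$)
$\left(-3 + \frac{1 + 1}{-5 + U}\right)^{2} c{\left(15 \right)} = \left(-3 + \frac{1 + 1}{-5 - 16}\right)^{2} \frac{16 + 15}{15 \left(2 + 15\right)} = \left(-3 + \frac{2}{-21}\right)^{2} \cdot \frac{1}{15} \cdot \frac{1}{17} \cdot 31 = \left(-3 + 2 \left(- \frac{1}{21}\right)\right)^{2} \cdot \frac{1}{15} \cdot \frac{1}{17} \cdot 31 = \left(-3 - \frac{2}{21}\right)^{2} \cdot \frac{31}{255} = \left(- \frac{65}{21}\right)^{2} \cdot \frac{31}{255} = \frac{4225}{441} \cdot \frac{31}{255} = \frac{26195}{22491}$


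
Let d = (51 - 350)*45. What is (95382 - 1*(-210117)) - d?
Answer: 318954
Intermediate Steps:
d = -13455 (d = -299*45 = -13455)
(95382 - 1*(-210117)) - d = (95382 - 1*(-210117)) - 1*(-13455) = (95382 + 210117) + 13455 = 305499 + 13455 = 318954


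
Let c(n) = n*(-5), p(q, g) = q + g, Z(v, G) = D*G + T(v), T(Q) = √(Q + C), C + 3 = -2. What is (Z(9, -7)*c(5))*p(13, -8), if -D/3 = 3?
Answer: -8125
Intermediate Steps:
C = -5 (C = -3 - 2 = -5)
D = -9 (D = -3*3 = -9)
T(Q) = √(-5 + Q) (T(Q) = √(Q - 5) = √(-5 + Q))
Z(v, G) = √(-5 + v) - 9*G (Z(v, G) = -9*G + √(-5 + v) = √(-5 + v) - 9*G)
p(q, g) = g + q
c(n) = -5*n
(Z(9, -7)*c(5))*p(13, -8) = ((√(-5 + 9) - 9*(-7))*(-5*5))*(-8 + 13) = ((√4 + 63)*(-25))*5 = ((2 + 63)*(-25))*5 = (65*(-25))*5 = -1625*5 = -8125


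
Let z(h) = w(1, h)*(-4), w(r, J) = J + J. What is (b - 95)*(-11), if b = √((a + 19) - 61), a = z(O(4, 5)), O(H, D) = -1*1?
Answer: 1045 - 11*I*√34 ≈ 1045.0 - 64.141*I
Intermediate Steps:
w(r, J) = 2*J
O(H, D) = -1
z(h) = -8*h (z(h) = (2*h)*(-4) = -8*h)
a = 8 (a = -8*(-1) = 8)
b = I*√34 (b = √((8 + 19) - 61) = √(27 - 61) = √(-34) = I*√34 ≈ 5.8309*I)
(b - 95)*(-11) = (I*√34 - 95)*(-11) = (-95 + I*√34)*(-11) = 1045 - 11*I*√34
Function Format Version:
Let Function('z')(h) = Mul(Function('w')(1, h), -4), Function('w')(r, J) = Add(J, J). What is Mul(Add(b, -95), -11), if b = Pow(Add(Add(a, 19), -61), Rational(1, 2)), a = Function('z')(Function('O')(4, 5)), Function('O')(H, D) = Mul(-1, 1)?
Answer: Add(1045, Mul(-11, I, Pow(34, Rational(1, 2)))) ≈ Add(1045.0, Mul(-64.141, I))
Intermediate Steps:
Function('w')(r, J) = Mul(2, J)
Function('O')(H, D) = -1
Function('z')(h) = Mul(-8, h) (Function('z')(h) = Mul(Mul(2, h), -4) = Mul(-8, h))
a = 8 (a = Mul(-8, -1) = 8)
b = Mul(I, Pow(34, Rational(1, 2))) (b = Pow(Add(Add(8, 19), -61), Rational(1, 2)) = Pow(Add(27, -61), Rational(1, 2)) = Pow(-34, Rational(1, 2)) = Mul(I, Pow(34, Rational(1, 2))) ≈ Mul(5.8309, I))
Mul(Add(b, -95), -11) = Mul(Add(Mul(I, Pow(34, Rational(1, 2))), -95), -11) = Mul(Add(-95, Mul(I, Pow(34, Rational(1, 2)))), -11) = Add(1045, Mul(-11, I, Pow(34, Rational(1, 2))))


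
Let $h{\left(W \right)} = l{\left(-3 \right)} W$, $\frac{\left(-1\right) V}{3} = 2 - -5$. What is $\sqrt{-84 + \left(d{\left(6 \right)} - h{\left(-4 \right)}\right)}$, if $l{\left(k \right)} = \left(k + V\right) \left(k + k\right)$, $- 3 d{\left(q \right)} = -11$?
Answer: $\frac{\sqrt{4461}}{3} \approx 22.264$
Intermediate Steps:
$V = -21$ ($V = - 3 \left(2 - -5\right) = - 3 \left(2 + 5\right) = \left(-3\right) 7 = -21$)
$d{\left(q \right)} = \frac{11}{3}$ ($d{\left(q \right)} = \left(- \frac{1}{3}\right) \left(-11\right) = \frac{11}{3}$)
$l{\left(k \right)} = 2 k \left(-21 + k\right)$ ($l{\left(k \right)} = \left(k - 21\right) \left(k + k\right) = \left(-21 + k\right) 2 k = 2 k \left(-21 + k\right)$)
$h{\left(W \right)} = 144 W$ ($h{\left(W \right)} = 2 \left(-3\right) \left(-21 - 3\right) W = 2 \left(-3\right) \left(-24\right) W = 144 W$)
$\sqrt{-84 + \left(d{\left(6 \right)} - h{\left(-4 \right)}\right)} = \sqrt{-84 - \left(- \frac{11}{3} + 144 \left(-4\right)\right)} = \sqrt{-84 + \left(\frac{11}{3} - -576\right)} = \sqrt{-84 + \left(\frac{11}{3} + 576\right)} = \sqrt{-84 + \frac{1739}{3}} = \sqrt{\frac{1487}{3}} = \frac{\sqrt{4461}}{3}$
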